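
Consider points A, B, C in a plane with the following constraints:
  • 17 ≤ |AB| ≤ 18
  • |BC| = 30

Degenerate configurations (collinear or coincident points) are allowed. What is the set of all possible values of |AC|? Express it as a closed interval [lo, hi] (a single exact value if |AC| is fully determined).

|AB| ∈ [17, 18]
|BC| ∈ {30}
|AC| ∈ [12, 48]

|AC| ∈ [12, 48]  (≈ [12.0000, 48.0000])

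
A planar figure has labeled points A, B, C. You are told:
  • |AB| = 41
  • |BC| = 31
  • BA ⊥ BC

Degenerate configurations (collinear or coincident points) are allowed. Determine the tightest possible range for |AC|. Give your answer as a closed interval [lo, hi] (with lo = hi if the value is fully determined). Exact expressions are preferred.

|AC| = √(2642)  (≈ 51.4004)

|AB| ∈ {41}
|BC| ∈ {31}
|AC| ∈ {√(2642)}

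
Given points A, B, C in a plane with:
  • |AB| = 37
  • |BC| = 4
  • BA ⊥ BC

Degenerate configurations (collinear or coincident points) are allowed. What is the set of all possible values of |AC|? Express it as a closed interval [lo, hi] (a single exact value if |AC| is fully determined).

|AC| = √(1385)  (≈ 37.2156)

|AB| ∈ {37}
|BC| ∈ {4}
|AC| ∈ {√(1385)}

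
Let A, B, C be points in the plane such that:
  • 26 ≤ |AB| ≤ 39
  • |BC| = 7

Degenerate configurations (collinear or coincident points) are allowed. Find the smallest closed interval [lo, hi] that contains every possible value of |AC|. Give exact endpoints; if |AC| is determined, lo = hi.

|AC| ∈ [19, 46]  (≈ [19.0000, 46.0000])

|AB| ∈ [26, 39]
|BC| ∈ {7}
|AC| ∈ [19, 46]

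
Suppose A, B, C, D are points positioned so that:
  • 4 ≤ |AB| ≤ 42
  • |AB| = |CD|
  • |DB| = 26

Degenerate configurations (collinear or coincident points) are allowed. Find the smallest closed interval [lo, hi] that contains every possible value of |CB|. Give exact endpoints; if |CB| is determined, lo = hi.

|AB| ∈ [4, 42]
|BD| ∈ {26}
|CD| ∈ [4, 42]
|AD| ∈ [0, 68]
|BC| ∈ [0, 68]
|AC| ∈ [0, 110]

|CB| ∈ [0, 68]  (≈ [0.0000, 68.0000])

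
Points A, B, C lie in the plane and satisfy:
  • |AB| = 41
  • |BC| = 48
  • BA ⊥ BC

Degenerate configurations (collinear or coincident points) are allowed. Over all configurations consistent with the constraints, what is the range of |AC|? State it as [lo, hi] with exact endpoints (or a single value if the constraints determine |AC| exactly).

|AC| = √(3985)  (≈ 63.1269)

|AB| ∈ {41}
|BC| ∈ {48}
|AC| ∈ {√(3985)}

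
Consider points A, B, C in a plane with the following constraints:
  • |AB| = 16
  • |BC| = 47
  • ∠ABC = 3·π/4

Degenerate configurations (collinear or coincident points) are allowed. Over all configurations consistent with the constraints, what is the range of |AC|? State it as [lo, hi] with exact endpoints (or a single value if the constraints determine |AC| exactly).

|AC| = √(752·√(2) + 2465)  (≈ 59.4011)

|AB| ∈ {16}
|BC| ∈ {47}
|AC| ∈ {√(752·√(2) + 2465)}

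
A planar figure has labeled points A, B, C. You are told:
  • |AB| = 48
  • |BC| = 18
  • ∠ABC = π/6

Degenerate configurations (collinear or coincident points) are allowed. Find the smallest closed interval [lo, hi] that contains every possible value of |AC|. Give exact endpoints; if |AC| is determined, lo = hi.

|AB| ∈ {48}
|BC| ∈ {18}
|AC| ∈ {6·√(73 - 24·√(3))}

|AC| = 6·√(73 - 24·√(3))  (≈ 33.6379)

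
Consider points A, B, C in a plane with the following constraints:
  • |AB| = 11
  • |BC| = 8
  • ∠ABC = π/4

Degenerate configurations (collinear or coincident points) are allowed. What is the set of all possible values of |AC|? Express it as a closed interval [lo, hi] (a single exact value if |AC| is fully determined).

|AC| = √(185 - 88·√(2))  (≈ 7.7813)

|AB| ∈ {11}
|BC| ∈ {8}
|AC| ∈ {√(185 - 88·√(2))}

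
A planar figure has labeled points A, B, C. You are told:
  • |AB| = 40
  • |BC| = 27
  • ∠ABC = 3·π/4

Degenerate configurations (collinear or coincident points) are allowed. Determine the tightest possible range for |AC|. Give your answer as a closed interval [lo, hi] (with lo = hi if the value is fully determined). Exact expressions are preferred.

|AB| ∈ {40}
|BC| ∈ {27}
|AC| ∈ {√(1080·√(2) + 2329)}

|AC| = √(1080·√(2) + 2329)  (≈ 62.0995)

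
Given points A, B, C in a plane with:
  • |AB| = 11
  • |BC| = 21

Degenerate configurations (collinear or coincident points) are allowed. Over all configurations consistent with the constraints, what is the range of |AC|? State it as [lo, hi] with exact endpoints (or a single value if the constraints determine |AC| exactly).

|AB| ∈ {11}
|BC| ∈ {21}
|AC| ∈ [10, 32]

|AC| ∈ [10, 32]  (≈ [10.0000, 32.0000])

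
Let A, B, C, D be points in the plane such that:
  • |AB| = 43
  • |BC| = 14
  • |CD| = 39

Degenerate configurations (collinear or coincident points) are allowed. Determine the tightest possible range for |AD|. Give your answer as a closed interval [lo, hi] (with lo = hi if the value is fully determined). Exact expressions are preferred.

|AB| ∈ {43}
|BC| ∈ {14}
|CD| ∈ {39}
|AC| ∈ [29, 57]
|BD| ∈ [25, 53]
|AD| ∈ [0, 96]

|AD| ∈ [0, 96]  (≈ [0.0000, 96.0000])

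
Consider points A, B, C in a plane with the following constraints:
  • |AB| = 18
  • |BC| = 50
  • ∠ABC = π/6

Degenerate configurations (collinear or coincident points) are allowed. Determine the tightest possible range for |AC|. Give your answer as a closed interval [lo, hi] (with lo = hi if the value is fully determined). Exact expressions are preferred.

|AB| ∈ {18}
|BC| ∈ {50}
|AC| ∈ {2·√(706 - 225·√(3))}

|AC| = 2·√(706 - 225·√(3))  (≈ 35.5690)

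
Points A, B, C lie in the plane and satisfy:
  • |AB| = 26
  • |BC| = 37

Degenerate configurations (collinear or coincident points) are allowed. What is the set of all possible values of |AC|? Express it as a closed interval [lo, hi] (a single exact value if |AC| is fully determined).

|AB| ∈ {26}
|BC| ∈ {37}
|AC| ∈ [11, 63]

|AC| ∈ [11, 63]  (≈ [11.0000, 63.0000])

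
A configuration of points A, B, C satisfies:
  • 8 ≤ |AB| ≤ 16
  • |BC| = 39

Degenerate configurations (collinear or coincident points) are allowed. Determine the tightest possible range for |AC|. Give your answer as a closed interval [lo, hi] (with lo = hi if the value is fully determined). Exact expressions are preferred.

|AC| ∈ [23, 55]  (≈ [23.0000, 55.0000])

|AB| ∈ [8, 16]
|BC| ∈ {39}
|AC| ∈ [23, 55]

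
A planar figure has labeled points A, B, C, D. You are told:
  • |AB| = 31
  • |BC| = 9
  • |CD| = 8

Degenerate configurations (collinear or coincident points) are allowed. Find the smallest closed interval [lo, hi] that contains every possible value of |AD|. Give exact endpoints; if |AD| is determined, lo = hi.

|AB| ∈ {31}
|BC| ∈ {9}
|CD| ∈ {8}
|AC| ∈ [22, 40]
|BD| ∈ [1, 17]
|AD| ∈ [14, 48]

|AD| ∈ [14, 48]  (≈ [14.0000, 48.0000])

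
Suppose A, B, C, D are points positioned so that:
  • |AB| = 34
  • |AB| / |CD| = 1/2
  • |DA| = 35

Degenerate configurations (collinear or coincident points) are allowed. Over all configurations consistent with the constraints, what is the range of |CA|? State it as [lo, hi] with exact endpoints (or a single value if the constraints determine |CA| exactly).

|AB| ∈ {34}
|AD| ∈ {35}
|CD| ∈ {68}
|BD| ∈ [1, 69]
|AC| ∈ [33, 103]
|BC| ∈ [0, 137]

|CA| ∈ [33, 103]  (≈ [33.0000, 103.0000])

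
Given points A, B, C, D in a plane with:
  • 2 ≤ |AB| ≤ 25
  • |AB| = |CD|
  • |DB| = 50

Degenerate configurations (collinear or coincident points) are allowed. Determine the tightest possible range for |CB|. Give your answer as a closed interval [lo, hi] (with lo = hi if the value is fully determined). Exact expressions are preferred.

|CB| ∈ [25, 75]  (≈ [25.0000, 75.0000])

|AB| ∈ [2, 25]
|BD| ∈ {50}
|CD| ∈ [2, 25]
|AD| ∈ [25, 75]
|BC| ∈ [25, 75]
|AC| ∈ [0, 100]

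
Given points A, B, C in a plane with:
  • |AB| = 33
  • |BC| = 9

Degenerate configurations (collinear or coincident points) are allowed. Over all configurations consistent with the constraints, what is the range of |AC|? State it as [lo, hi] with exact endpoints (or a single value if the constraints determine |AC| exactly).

|AB| ∈ {33}
|BC| ∈ {9}
|AC| ∈ [24, 42]

|AC| ∈ [24, 42]  (≈ [24.0000, 42.0000])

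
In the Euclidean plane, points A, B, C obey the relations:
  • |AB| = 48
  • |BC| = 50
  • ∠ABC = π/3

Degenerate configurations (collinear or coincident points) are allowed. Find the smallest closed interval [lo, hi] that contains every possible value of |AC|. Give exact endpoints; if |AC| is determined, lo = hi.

|AB| ∈ {48}
|BC| ∈ {50}
|AC| ∈ {2·√(601)}

|AC| = 2·√(601)  (≈ 49.0306)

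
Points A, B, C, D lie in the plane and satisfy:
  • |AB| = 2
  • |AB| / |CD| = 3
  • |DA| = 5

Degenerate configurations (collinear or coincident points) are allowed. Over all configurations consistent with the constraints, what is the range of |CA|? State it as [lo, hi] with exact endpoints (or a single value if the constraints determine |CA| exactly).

|AB| ∈ {2}
|AD| ∈ {5}
|CD| ∈ {2/3}
|BD| ∈ [3, 7]
|AC| ∈ [13/3, 17/3]
|BC| ∈ [7/3, 23/3]

|CA| ∈ [13/3, 17/3]  (≈ [4.3333, 5.6667])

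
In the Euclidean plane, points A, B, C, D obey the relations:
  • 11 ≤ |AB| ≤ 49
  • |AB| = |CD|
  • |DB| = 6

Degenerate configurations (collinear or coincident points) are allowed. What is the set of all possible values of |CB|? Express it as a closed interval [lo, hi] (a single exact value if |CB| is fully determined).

|CB| ∈ [5, 55]  (≈ [5.0000, 55.0000])

|AB| ∈ [11, 49]
|BD| ∈ {6}
|CD| ∈ [11, 49]
|AD| ∈ [5, 55]
|BC| ∈ [5, 55]
|AC| ∈ [0, 104]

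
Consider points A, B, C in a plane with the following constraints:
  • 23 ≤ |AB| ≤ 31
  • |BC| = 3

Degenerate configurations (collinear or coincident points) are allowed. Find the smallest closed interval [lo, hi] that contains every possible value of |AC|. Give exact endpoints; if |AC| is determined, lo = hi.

|AB| ∈ [23, 31]
|BC| ∈ {3}
|AC| ∈ [20, 34]

|AC| ∈ [20, 34]  (≈ [20.0000, 34.0000])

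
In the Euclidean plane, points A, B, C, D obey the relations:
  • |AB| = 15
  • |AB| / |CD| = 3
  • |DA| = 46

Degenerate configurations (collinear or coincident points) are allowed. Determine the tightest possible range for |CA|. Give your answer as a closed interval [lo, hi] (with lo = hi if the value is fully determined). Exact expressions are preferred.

|CA| ∈ [41, 51]  (≈ [41.0000, 51.0000])

|AB| ∈ {15}
|AD| ∈ {46}
|CD| ∈ {5}
|BD| ∈ [31, 61]
|AC| ∈ [41, 51]
|BC| ∈ [26, 66]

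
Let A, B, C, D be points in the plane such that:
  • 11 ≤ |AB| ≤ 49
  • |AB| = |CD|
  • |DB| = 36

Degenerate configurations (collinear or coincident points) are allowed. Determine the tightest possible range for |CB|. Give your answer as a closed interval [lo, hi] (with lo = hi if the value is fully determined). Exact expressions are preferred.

|CB| ∈ [0, 85]  (≈ [0.0000, 85.0000])

|AB| ∈ [11, 49]
|BD| ∈ {36}
|CD| ∈ [11, 49]
|AD| ∈ [0, 85]
|BC| ∈ [0, 85]
|AC| ∈ [0, 134]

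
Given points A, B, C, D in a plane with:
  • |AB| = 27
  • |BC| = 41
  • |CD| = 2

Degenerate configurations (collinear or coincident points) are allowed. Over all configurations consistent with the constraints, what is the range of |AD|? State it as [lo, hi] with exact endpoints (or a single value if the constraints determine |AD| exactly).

|AD| ∈ [12, 70]  (≈ [12.0000, 70.0000])

|AB| ∈ {27}
|BC| ∈ {41}
|CD| ∈ {2}
|AC| ∈ [14, 68]
|BD| ∈ [39, 43]
|AD| ∈ [12, 70]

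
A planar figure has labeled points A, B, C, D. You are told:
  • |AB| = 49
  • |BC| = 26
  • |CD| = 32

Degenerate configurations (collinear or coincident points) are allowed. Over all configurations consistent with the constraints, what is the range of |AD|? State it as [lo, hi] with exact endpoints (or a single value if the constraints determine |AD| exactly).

|AD| ∈ [0, 107]  (≈ [0.0000, 107.0000])

|AB| ∈ {49}
|BC| ∈ {26}
|CD| ∈ {32}
|AC| ∈ [23, 75]
|BD| ∈ [6, 58]
|AD| ∈ [0, 107]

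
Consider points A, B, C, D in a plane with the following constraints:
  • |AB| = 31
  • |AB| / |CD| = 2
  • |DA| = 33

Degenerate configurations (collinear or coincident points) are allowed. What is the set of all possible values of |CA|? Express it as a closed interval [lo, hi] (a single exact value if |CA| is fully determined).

|CA| ∈ [35/2, 97/2]  (≈ [17.5000, 48.5000])

|AB| ∈ {31}
|AD| ∈ {33}
|CD| ∈ {31/2}
|BD| ∈ [2, 64]
|AC| ∈ [35/2, 97/2]
|BC| ∈ [0, 159/2]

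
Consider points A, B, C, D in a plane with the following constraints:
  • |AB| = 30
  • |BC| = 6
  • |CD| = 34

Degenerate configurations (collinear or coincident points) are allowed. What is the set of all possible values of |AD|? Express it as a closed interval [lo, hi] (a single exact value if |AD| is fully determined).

|AB| ∈ {30}
|BC| ∈ {6}
|CD| ∈ {34}
|AC| ∈ [24, 36]
|BD| ∈ [28, 40]
|AD| ∈ [0, 70]

|AD| ∈ [0, 70]  (≈ [0.0000, 70.0000])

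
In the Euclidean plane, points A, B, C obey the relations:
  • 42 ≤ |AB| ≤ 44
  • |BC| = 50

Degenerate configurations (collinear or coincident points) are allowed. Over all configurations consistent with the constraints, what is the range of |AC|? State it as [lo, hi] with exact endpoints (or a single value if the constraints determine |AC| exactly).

|AB| ∈ [42, 44]
|BC| ∈ {50}
|AC| ∈ [6, 94]

|AC| ∈ [6, 94]  (≈ [6.0000, 94.0000])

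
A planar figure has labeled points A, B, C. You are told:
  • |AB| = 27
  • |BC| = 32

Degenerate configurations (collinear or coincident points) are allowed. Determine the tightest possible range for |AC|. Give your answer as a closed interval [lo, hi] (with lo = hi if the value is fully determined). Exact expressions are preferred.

|AC| ∈ [5, 59]  (≈ [5.0000, 59.0000])

|AB| ∈ {27}
|BC| ∈ {32}
|AC| ∈ [5, 59]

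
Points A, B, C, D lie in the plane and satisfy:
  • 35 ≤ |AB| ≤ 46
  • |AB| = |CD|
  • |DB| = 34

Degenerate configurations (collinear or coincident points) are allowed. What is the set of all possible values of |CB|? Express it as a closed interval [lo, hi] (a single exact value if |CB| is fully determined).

|CB| ∈ [1, 80]  (≈ [1.0000, 80.0000])

|AB| ∈ [35, 46]
|BD| ∈ {34}
|CD| ∈ [35, 46]
|AD| ∈ [1, 80]
|BC| ∈ [1, 80]
|AC| ∈ [0, 126]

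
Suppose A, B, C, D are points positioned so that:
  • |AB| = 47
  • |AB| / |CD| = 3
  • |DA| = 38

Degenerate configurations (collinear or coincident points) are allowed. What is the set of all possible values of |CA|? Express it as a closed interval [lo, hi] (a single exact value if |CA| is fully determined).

|AB| ∈ {47}
|AD| ∈ {38}
|CD| ∈ {47/3}
|BD| ∈ [9, 85]
|AC| ∈ [67/3, 161/3]
|BC| ∈ [0, 302/3]

|CA| ∈ [67/3, 161/3]  (≈ [22.3333, 53.6667])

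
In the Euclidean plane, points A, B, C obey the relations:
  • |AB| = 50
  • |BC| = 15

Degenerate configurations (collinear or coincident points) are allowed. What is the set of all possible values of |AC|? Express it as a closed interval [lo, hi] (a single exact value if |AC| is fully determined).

|AB| ∈ {50}
|BC| ∈ {15}
|AC| ∈ [35, 65]

|AC| ∈ [35, 65]  (≈ [35.0000, 65.0000])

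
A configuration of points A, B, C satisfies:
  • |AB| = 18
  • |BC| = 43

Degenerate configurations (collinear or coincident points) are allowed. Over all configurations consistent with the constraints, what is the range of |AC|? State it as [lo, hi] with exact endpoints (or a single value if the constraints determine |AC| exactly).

|AB| ∈ {18}
|BC| ∈ {43}
|AC| ∈ [25, 61]

|AC| ∈ [25, 61]  (≈ [25.0000, 61.0000])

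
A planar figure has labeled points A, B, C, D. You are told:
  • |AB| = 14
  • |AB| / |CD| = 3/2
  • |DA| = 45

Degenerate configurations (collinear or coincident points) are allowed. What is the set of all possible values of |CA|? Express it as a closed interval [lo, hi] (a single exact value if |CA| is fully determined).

|CA| ∈ [107/3, 163/3]  (≈ [35.6667, 54.3333])

|AB| ∈ {14}
|AD| ∈ {45}
|CD| ∈ {28/3}
|BD| ∈ [31, 59]
|AC| ∈ [107/3, 163/3]
|BC| ∈ [65/3, 205/3]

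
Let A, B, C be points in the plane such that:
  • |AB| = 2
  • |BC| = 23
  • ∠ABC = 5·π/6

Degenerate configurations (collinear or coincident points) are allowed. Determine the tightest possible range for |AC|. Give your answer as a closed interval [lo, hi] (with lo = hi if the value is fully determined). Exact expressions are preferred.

|AC| = √(46·√(3) + 533)  (≈ 24.7523)

|AB| ∈ {2}
|BC| ∈ {23}
|AC| ∈ {√(46·√(3) + 533)}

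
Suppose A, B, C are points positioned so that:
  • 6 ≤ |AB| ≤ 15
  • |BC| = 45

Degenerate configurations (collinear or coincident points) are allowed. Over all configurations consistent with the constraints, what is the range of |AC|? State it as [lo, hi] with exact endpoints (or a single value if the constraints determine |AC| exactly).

|AC| ∈ [30, 60]  (≈ [30.0000, 60.0000])

|AB| ∈ [6, 15]
|BC| ∈ {45}
|AC| ∈ [30, 60]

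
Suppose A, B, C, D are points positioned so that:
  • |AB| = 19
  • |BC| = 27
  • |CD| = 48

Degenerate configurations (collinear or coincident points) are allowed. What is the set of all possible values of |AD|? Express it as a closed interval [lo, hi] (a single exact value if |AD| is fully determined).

|AD| ∈ [2, 94]  (≈ [2.0000, 94.0000])

|AB| ∈ {19}
|BC| ∈ {27}
|CD| ∈ {48}
|AC| ∈ [8, 46]
|BD| ∈ [21, 75]
|AD| ∈ [2, 94]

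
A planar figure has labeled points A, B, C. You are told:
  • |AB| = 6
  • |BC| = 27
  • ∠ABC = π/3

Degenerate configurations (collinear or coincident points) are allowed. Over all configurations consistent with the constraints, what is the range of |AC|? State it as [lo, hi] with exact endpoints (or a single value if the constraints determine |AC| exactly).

|AB| ∈ {6}
|BC| ∈ {27}
|AC| ∈ {3·√(67)}

|AC| = 3·√(67)  (≈ 24.5561)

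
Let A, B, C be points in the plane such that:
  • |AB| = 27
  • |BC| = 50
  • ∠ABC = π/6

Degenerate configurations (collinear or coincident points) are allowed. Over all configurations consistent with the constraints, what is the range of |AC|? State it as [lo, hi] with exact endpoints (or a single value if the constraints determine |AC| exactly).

|AB| ∈ {27}
|BC| ∈ {50}
|AC| ∈ {√(3229 - 1350·√(3))}

|AC| = √(3229 - 1350·√(3))  (≈ 29.8451)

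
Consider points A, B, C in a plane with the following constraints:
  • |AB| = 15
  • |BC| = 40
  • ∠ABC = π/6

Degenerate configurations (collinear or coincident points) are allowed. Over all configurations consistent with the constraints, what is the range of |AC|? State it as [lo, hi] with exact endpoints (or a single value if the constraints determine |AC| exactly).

|AC| = 5·√(73 - 24·√(3))  (≈ 28.0316)

|AB| ∈ {15}
|BC| ∈ {40}
|AC| ∈ {5·√(73 - 24·√(3))}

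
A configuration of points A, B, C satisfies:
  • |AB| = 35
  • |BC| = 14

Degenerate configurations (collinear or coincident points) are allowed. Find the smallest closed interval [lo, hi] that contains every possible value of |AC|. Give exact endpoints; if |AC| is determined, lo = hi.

|AB| ∈ {35}
|BC| ∈ {14}
|AC| ∈ [21, 49]

|AC| ∈ [21, 49]  (≈ [21.0000, 49.0000])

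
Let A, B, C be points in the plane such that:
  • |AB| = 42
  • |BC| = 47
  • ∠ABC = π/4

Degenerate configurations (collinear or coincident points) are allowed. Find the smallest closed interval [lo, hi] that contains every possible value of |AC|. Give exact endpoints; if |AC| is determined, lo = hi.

|AC| = √(3973 - 1974·√(2))  (≈ 34.3707)

|AB| ∈ {42}
|BC| ∈ {47}
|AC| ∈ {√(3973 - 1974·√(2))}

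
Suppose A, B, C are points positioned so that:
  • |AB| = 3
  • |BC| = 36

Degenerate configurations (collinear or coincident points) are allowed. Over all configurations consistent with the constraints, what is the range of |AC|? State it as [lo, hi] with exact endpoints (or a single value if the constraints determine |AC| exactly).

|AC| ∈ [33, 39]  (≈ [33.0000, 39.0000])

|AB| ∈ {3}
|BC| ∈ {36}
|AC| ∈ [33, 39]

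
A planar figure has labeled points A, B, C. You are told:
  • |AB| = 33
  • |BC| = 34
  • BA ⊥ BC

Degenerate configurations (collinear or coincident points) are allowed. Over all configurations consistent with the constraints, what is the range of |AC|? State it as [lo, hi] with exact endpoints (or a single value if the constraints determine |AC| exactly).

|AC| = √(2245)  (≈ 47.3814)

|AB| ∈ {33}
|BC| ∈ {34}
|AC| ∈ {√(2245)}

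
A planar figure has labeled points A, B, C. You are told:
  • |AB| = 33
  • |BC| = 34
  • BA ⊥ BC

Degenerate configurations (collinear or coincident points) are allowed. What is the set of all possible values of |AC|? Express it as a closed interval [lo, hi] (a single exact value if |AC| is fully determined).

|AC| = √(2245)  (≈ 47.3814)

|AB| ∈ {33}
|BC| ∈ {34}
|AC| ∈ {√(2245)}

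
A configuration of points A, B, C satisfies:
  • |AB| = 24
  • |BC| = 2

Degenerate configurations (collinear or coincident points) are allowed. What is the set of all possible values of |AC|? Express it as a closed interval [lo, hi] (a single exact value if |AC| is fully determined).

|AC| ∈ [22, 26]  (≈ [22.0000, 26.0000])

|AB| ∈ {24}
|BC| ∈ {2}
|AC| ∈ [22, 26]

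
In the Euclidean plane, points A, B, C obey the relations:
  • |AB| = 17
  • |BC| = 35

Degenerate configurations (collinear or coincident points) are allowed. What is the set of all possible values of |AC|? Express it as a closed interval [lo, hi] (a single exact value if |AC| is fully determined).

|AB| ∈ {17}
|BC| ∈ {35}
|AC| ∈ [18, 52]

|AC| ∈ [18, 52]  (≈ [18.0000, 52.0000])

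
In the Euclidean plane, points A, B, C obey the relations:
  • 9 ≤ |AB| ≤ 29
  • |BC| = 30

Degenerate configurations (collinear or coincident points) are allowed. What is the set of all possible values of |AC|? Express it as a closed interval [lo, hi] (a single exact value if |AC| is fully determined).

|AB| ∈ [9, 29]
|BC| ∈ {30}
|AC| ∈ [1, 59]

|AC| ∈ [1, 59]  (≈ [1.0000, 59.0000])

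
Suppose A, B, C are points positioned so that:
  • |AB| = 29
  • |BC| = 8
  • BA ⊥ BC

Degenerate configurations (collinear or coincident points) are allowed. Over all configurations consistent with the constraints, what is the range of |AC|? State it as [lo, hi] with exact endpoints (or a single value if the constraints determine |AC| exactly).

|AB| ∈ {29}
|BC| ∈ {8}
|AC| ∈ {√(905)}

|AC| = √(905)  (≈ 30.0832)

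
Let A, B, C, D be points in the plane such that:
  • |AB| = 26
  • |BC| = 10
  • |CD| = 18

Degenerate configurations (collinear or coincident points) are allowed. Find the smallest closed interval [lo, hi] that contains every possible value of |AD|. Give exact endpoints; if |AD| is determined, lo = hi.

|AB| ∈ {26}
|BC| ∈ {10}
|CD| ∈ {18}
|AC| ∈ [16, 36]
|BD| ∈ [8, 28]
|AD| ∈ [0, 54]

|AD| ∈ [0, 54]  (≈ [0.0000, 54.0000])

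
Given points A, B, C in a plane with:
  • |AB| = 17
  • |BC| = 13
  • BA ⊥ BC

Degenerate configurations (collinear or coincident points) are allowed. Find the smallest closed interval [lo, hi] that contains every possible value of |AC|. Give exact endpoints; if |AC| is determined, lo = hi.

|AB| ∈ {17}
|BC| ∈ {13}
|AC| ∈ {√(458)}

|AC| = √(458)  (≈ 21.4009)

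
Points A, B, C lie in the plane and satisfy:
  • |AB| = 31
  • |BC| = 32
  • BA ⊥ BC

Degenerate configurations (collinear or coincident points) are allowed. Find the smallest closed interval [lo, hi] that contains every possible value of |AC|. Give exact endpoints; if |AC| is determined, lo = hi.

|AB| ∈ {31}
|BC| ∈ {32}
|AC| ∈ {√(1985)}

|AC| = √(1985)  (≈ 44.5533)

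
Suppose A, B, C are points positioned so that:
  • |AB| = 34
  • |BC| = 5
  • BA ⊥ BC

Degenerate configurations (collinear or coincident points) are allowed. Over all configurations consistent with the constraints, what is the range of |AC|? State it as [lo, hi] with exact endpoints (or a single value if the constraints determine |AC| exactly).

|AB| ∈ {34}
|BC| ∈ {5}
|AC| ∈ {√(1181)}

|AC| = √(1181)  (≈ 34.3657)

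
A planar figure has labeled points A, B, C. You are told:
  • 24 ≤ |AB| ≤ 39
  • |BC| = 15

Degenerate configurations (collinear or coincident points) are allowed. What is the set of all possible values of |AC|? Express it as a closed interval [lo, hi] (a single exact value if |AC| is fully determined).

|AB| ∈ [24, 39]
|BC| ∈ {15}
|AC| ∈ [9, 54]

|AC| ∈ [9, 54]  (≈ [9.0000, 54.0000])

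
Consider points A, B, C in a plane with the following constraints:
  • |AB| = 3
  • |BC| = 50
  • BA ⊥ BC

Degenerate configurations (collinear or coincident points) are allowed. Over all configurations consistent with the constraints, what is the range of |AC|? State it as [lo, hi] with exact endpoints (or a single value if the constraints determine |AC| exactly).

|AB| ∈ {3}
|BC| ∈ {50}
|AC| ∈ {√(2509)}

|AC| = √(2509)  (≈ 50.0899)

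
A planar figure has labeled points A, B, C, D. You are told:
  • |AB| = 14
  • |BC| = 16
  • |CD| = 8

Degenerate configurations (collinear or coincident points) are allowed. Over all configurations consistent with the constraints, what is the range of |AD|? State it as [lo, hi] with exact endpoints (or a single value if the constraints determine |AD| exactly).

|AD| ∈ [0, 38]  (≈ [0.0000, 38.0000])

|AB| ∈ {14}
|BC| ∈ {16}
|CD| ∈ {8}
|AC| ∈ [2, 30]
|BD| ∈ [8, 24]
|AD| ∈ [0, 38]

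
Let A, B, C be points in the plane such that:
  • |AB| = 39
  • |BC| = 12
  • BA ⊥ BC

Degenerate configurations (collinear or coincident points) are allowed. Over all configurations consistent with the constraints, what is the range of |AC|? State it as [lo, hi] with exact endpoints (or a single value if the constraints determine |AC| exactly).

|AB| ∈ {39}
|BC| ∈ {12}
|AC| ∈ {3·√(185)}

|AC| = 3·√(185)  (≈ 40.8044)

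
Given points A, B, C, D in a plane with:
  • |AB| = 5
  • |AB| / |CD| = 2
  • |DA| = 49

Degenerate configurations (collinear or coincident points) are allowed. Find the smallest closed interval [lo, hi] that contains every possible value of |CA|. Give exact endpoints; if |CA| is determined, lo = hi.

|AB| ∈ {5}
|AD| ∈ {49}
|CD| ∈ {5/2}
|BD| ∈ [44, 54]
|AC| ∈ [93/2, 103/2]
|BC| ∈ [83/2, 113/2]

|CA| ∈ [93/2, 103/2]  (≈ [46.5000, 51.5000])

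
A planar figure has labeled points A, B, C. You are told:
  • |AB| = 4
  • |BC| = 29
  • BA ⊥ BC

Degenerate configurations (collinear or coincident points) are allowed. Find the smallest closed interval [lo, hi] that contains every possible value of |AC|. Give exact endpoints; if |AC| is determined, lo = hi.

|AB| ∈ {4}
|BC| ∈ {29}
|AC| ∈ {√(857)}

|AC| = √(857)  (≈ 29.2746)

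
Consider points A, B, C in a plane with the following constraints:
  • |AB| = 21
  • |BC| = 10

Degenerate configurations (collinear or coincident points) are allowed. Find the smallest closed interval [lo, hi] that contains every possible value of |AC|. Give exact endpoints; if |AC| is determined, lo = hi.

|AB| ∈ {21}
|BC| ∈ {10}
|AC| ∈ [11, 31]

|AC| ∈ [11, 31]  (≈ [11.0000, 31.0000])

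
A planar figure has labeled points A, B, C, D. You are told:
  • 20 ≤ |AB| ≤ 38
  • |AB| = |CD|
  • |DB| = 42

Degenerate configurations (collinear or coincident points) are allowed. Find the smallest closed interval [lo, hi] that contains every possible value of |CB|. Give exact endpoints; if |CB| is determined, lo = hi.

|AB| ∈ [20, 38]
|BD| ∈ {42}
|CD| ∈ [20, 38]
|AD| ∈ [4, 80]
|BC| ∈ [4, 80]
|AC| ∈ [0, 118]

|CB| ∈ [4, 80]  (≈ [4.0000, 80.0000])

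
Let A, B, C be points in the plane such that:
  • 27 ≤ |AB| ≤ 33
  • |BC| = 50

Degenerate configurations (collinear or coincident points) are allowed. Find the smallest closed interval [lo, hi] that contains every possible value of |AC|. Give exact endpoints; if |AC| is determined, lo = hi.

|AC| ∈ [17, 83]  (≈ [17.0000, 83.0000])

|AB| ∈ [27, 33]
|BC| ∈ {50}
|AC| ∈ [17, 83]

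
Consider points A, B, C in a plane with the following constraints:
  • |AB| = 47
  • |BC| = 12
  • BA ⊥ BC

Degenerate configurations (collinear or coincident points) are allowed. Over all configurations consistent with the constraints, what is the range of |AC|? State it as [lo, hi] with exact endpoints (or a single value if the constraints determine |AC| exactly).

|AB| ∈ {47}
|BC| ∈ {12}
|AC| ∈ {√(2353)}

|AC| = √(2353)  (≈ 48.5077)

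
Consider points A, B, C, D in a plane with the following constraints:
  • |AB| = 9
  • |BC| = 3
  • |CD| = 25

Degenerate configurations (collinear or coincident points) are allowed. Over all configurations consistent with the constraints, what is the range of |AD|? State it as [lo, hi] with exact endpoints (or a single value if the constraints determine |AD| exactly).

|AB| ∈ {9}
|BC| ∈ {3}
|CD| ∈ {25}
|AC| ∈ [6, 12]
|BD| ∈ [22, 28]
|AD| ∈ [13, 37]

|AD| ∈ [13, 37]  (≈ [13.0000, 37.0000])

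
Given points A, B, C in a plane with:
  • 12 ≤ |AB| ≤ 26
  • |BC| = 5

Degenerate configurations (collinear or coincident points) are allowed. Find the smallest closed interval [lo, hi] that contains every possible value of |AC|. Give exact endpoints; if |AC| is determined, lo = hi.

|AC| ∈ [7, 31]  (≈ [7.0000, 31.0000])

|AB| ∈ [12, 26]
|BC| ∈ {5}
|AC| ∈ [7, 31]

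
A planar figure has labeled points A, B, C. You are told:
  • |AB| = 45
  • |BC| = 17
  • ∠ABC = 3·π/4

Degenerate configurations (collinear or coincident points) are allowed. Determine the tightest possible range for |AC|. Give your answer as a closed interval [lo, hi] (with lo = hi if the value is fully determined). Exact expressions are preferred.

|AB| ∈ {45}
|BC| ∈ {17}
|AC| ∈ {√(765·√(2) + 2314)}

|AC| = √(765·√(2) + 2314)  (≈ 58.2741)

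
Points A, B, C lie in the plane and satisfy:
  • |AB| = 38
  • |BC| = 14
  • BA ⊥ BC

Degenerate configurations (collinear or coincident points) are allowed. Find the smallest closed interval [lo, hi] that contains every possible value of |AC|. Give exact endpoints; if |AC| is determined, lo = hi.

|AC| = 2·√(410)  (≈ 40.4969)

|AB| ∈ {38}
|BC| ∈ {14}
|AC| ∈ {2·√(410)}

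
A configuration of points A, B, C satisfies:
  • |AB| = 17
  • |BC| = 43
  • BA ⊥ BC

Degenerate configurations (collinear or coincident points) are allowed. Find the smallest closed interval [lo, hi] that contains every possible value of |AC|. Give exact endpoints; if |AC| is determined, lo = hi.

|AC| = √(2138)  (≈ 46.2385)

|AB| ∈ {17}
|BC| ∈ {43}
|AC| ∈ {√(2138)}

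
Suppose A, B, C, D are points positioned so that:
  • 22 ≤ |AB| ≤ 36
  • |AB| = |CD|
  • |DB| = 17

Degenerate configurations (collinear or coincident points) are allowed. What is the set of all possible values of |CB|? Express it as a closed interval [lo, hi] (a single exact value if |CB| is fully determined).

|CB| ∈ [5, 53]  (≈ [5.0000, 53.0000])

|AB| ∈ [22, 36]
|BD| ∈ {17}
|CD| ∈ [22, 36]
|AD| ∈ [5, 53]
|BC| ∈ [5, 53]
|AC| ∈ [0, 89]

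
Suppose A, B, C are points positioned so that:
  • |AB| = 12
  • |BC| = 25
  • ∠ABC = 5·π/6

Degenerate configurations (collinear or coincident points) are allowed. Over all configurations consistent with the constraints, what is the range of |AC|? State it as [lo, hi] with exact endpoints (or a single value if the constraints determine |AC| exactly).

|AB| ∈ {12}
|BC| ∈ {25}
|AC| ∈ {√(300·√(3) + 769)}

|AC| = √(300·√(3) + 769)  (≈ 35.8973)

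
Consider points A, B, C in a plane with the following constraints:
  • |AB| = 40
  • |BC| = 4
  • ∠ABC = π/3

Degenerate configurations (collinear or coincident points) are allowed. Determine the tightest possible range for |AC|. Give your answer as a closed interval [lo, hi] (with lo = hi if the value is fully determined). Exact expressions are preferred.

|AC| = 4·√(91)  (≈ 38.1576)

|AB| ∈ {40}
|BC| ∈ {4}
|AC| ∈ {4·√(91)}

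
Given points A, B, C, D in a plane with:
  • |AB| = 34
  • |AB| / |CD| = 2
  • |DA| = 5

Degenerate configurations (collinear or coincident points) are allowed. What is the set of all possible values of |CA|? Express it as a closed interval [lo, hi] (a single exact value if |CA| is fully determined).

|CA| ∈ [12, 22]  (≈ [12.0000, 22.0000])

|AB| ∈ {34}
|AD| ∈ {5}
|CD| ∈ {17}
|BD| ∈ [29, 39]
|AC| ∈ [12, 22]
|BC| ∈ [12, 56]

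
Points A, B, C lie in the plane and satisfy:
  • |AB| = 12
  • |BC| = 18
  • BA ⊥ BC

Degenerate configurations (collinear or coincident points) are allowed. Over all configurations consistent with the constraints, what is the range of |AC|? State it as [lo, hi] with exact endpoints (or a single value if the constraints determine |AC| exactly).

|AC| = 6·√(13)  (≈ 21.6333)

|AB| ∈ {12}
|BC| ∈ {18}
|AC| ∈ {6·√(13)}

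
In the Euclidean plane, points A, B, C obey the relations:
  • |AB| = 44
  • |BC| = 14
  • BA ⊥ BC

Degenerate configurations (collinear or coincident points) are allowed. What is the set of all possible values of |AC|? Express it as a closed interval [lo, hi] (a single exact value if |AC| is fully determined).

|AC| = 2·√(533)  (≈ 46.1736)

|AB| ∈ {44}
|BC| ∈ {14}
|AC| ∈ {2·√(533)}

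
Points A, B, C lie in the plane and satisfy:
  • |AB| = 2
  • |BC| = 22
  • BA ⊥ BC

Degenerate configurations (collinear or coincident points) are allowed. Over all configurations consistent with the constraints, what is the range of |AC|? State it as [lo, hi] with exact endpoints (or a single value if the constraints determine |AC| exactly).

|AC| = 2·√(122)  (≈ 22.0907)

|AB| ∈ {2}
|BC| ∈ {22}
|AC| ∈ {2·√(122)}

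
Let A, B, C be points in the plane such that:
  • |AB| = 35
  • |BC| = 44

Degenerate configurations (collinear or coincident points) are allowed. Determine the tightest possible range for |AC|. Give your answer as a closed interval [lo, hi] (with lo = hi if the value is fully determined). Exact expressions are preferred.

|AC| ∈ [9, 79]  (≈ [9.0000, 79.0000])

|AB| ∈ {35}
|BC| ∈ {44}
|AC| ∈ [9, 79]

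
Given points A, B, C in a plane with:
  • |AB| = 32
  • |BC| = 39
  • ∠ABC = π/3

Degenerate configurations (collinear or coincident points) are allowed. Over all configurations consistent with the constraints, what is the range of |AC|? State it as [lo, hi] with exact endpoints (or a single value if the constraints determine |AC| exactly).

|AC| = √(1297)  (≈ 36.0139)

|AB| ∈ {32}
|BC| ∈ {39}
|AC| ∈ {√(1297)}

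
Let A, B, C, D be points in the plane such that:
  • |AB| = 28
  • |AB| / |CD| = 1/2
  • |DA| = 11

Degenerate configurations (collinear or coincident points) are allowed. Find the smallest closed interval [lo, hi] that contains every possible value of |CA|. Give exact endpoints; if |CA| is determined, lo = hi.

|CA| ∈ [45, 67]  (≈ [45.0000, 67.0000])

|AB| ∈ {28}
|AD| ∈ {11}
|CD| ∈ {56}
|BD| ∈ [17, 39]
|AC| ∈ [45, 67]
|BC| ∈ [17, 95]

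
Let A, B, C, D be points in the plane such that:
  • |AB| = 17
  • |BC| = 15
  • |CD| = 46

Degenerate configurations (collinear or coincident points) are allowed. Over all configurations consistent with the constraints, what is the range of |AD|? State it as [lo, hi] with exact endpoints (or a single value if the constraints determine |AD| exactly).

|AB| ∈ {17}
|BC| ∈ {15}
|CD| ∈ {46}
|AC| ∈ [2, 32]
|BD| ∈ [31, 61]
|AD| ∈ [14, 78]

|AD| ∈ [14, 78]  (≈ [14.0000, 78.0000])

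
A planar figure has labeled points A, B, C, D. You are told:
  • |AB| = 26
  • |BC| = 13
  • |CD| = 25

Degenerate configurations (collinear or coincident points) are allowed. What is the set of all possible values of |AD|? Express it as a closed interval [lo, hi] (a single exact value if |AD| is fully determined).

|AB| ∈ {26}
|BC| ∈ {13}
|CD| ∈ {25}
|AC| ∈ [13, 39]
|BD| ∈ [12, 38]
|AD| ∈ [0, 64]

|AD| ∈ [0, 64]  (≈ [0.0000, 64.0000])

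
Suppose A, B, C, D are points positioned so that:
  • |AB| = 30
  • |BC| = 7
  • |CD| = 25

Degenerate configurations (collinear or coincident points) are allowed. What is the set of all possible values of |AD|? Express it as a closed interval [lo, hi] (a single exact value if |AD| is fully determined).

|AB| ∈ {30}
|BC| ∈ {7}
|CD| ∈ {25}
|AC| ∈ [23, 37]
|BD| ∈ [18, 32]
|AD| ∈ [0, 62]

|AD| ∈ [0, 62]  (≈ [0.0000, 62.0000])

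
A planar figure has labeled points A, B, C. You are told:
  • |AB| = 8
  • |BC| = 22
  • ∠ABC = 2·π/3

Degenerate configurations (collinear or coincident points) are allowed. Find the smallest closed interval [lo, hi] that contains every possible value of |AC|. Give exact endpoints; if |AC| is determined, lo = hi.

|AB| ∈ {8}
|BC| ∈ {22}
|AC| ∈ {2·√(181)}

|AC| = 2·√(181)  (≈ 26.9072)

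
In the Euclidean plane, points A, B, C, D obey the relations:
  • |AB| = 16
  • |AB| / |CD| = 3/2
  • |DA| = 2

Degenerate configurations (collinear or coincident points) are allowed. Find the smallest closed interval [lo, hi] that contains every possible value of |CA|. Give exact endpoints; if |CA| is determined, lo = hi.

|AB| ∈ {16}
|AD| ∈ {2}
|CD| ∈ {32/3}
|BD| ∈ [14, 18]
|AC| ∈ [26/3, 38/3]
|BC| ∈ [10/3, 86/3]

|CA| ∈ [26/3, 38/3]  (≈ [8.6667, 12.6667])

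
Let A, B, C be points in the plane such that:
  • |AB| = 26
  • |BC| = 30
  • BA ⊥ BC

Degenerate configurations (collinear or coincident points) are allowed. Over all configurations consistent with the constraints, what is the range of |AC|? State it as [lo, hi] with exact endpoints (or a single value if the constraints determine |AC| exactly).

|AC| = 2·√(394)  (≈ 39.6989)

|AB| ∈ {26}
|BC| ∈ {30}
|AC| ∈ {2·√(394)}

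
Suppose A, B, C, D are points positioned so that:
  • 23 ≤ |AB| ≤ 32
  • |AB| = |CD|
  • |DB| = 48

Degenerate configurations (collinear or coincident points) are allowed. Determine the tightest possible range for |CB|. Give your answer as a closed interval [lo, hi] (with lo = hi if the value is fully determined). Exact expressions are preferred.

|CB| ∈ [16, 80]  (≈ [16.0000, 80.0000])

|AB| ∈ [23, 32]
|BD| ∈ {48}
|CD| ∈ [23, 32]
|AD| ∈ [16, 80]
|BC| ∈ [16, 80]
|AC| ∈ [0, 112]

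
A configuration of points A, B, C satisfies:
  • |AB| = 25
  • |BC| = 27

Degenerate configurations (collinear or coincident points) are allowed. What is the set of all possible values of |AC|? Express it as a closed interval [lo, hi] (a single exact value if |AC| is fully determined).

|AC| ∈ [2, 52]  (≈ [2.0000, 52.0000])

|AB| ∈ {25}
|BC| ∈ {27}
|AC| ∈ [2, 52]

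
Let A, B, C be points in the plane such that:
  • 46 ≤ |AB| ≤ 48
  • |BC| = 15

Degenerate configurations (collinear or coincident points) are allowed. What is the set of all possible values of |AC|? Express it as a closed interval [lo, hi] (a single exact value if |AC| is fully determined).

|AC| ∈ [31, 63]  (≈ [31.0000, 63.0000])

|AB| ∈ [46, 48]
|BC| ∈ {15}
|AC| ∈ [31, 63]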